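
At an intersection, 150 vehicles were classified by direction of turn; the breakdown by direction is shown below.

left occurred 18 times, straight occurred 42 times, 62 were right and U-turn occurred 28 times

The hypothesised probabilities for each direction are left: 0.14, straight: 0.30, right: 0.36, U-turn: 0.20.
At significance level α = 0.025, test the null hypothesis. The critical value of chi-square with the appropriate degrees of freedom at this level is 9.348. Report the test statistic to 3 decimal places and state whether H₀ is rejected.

1.947; do not reject

Expected counts E_i = n·p_i: 150×0.14 = 21, 150×0.30 = 45, 150×0.36 = 54, 150×0.20 = 30.
cat           O        E   (O−E)²/E
left         18       21     0.4286
straight     42       45     0.2000
right        62       54     1.1852
U-turn       28       30     0.1333
Sum = 1.947
df = 3. Since 1.947 < 9.348, we do not reject H₀.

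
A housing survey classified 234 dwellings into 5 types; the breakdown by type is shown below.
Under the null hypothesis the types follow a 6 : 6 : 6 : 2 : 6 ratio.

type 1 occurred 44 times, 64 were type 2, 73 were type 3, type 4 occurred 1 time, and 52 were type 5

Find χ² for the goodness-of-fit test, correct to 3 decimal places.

26.519

Ratio total = 26. Expected counts: 234×6/26 = 54, 234×6/26 = 54, 234×6/26 = 54, 234×2/26 = 18, 234×6/26 = 54.
χ² = (44−54)²/54 + (64−54)²/54 + (73−54)²/54 + (1−18)²/18 + (52−54)²/54
   = 1.8519 + 1.8519 + 6.6852 + 16.0556 + 0.0741
Sum = 26.519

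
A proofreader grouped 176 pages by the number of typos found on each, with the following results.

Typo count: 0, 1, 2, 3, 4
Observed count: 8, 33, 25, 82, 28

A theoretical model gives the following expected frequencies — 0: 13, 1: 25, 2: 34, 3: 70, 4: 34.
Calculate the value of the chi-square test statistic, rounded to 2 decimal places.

0: (8 − 13)²/13 = 25/13 = 1.923
1: (33 − 25)²/25 = 64/25 = 2.560
2: (25 − 34)²/34 = 81/34 = 2.382
3: (82 − 70)²/70 = 144/70 = 2.057
4: (28 − 34)²/34 = 36/34 = 1.059
Sum = 9.98

9.98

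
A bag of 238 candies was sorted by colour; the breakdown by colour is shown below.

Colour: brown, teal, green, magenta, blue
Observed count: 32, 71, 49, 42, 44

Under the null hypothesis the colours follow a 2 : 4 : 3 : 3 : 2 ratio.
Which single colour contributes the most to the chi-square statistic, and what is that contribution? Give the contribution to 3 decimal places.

Ratio total = 14. Expected counts: 238×2/14 = 34, 238×4/14 = 68, 238×3/14 = 51, 238×3/14 = 51, 238×2/14 = 34.
brown: (32 − 34)²/34 = 4/34 = 0.1176
teal: (71 − 68)²/68 = 9/68 = 0.1324
green: (49 − 51)²/51 = 4/51 = 0.0784
magenta: (42 − 51)²/51 = 81/51 = 1.5882
blue: (44 − 34)²/34 = 100/34 = 2.9412
The largest term is for blue: 2.941.

blue, 2.941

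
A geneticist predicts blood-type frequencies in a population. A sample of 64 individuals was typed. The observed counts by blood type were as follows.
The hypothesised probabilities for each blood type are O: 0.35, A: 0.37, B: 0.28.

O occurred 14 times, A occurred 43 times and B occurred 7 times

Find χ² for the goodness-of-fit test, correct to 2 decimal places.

Expected counts E_i = n·p_i: 64×0.35 = 22.4, 64×0.37 = 23.68, 64×0.28 = 17.92.
χ² = (14−22.4)²/22.4 + (43−23.68)²/23.68 + (7−17.92)²/17.92
   = 3.150 + 15.763 + 6.654
Sum = 25.57

25.57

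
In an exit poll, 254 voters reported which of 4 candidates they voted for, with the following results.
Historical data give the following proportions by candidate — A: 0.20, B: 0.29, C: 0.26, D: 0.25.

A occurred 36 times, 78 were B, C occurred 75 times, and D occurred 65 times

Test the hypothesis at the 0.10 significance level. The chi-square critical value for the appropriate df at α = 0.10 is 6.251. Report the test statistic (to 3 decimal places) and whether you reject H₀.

5.819; do not reject

Expected counts E_i = n·p_i: 254×0.20 = 50.8, 254×0.29 = 73.66, 254×0.26 = 66.04, 254×0.25 = 63.5.
χ² = (36−50.8)²/50.8 + (78−73.66)²/73.66 + (75−66.04)²/66.04 + (65−63.5)²/63.5
   = 4.3118 + 0.2557 + 1.2157 + 0.0354
Sum = 5.819
df = 3. Since 5.819 < 6.251, we do not reject H₀.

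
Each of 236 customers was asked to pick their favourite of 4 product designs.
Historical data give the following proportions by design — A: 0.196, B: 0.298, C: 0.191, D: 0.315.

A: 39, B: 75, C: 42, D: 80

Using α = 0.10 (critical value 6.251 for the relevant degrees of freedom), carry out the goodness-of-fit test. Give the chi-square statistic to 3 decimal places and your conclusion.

2.089; do not reject

Expected counts E_i = n·p_i: 236×0.196 = 46.256, 236×0.298 = 70.328, 236×0.191 = 45.076, 236×0.315 = 74.34.
A: (39 − 46.256)²/46.256 = 52.649536/46.256 = 1.1382
B: (75 − 70.328)²/70.328 = 21.827584/70.328 = 0.3104
C: (42 − 45.076)²/45.076 = 9.461776/45.076 = 0.2099
D: (80 − 74.34)²/74.34 = 32.0356/74.34 = 0.4309
Sum = 2.089
df = 3. Since 2.089 < 6.251, we do not reject H₀.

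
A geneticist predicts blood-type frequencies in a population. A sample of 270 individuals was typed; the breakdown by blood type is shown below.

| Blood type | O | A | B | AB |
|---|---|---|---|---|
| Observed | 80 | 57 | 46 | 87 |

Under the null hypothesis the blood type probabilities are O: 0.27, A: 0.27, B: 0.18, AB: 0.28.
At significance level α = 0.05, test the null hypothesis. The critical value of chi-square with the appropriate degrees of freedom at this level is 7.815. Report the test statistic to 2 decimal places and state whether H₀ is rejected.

Expected counts E_i = n·p_i: 270×0.27 = 72.9, 270×0.27 = 72.9, 270×0.18 = 48.6, 270×0.28 = 75.6.
O: (80 − 72.9)²/72.9 = 50.41/72.9 = 0.691
A: (57 − 72.9)²/72.9 = 252.81/72.9 = 3.468
B: (46 − 48.6)²/48.6 = 6.76/48.6 = 0.139
AB: (87 − 75.6)²/75.6 = 129.96/75.6 = 1.719
Sum = 6.02
df = 3. Since 6.02 < 7.815, we do not reject H₀.

6.02; do not reject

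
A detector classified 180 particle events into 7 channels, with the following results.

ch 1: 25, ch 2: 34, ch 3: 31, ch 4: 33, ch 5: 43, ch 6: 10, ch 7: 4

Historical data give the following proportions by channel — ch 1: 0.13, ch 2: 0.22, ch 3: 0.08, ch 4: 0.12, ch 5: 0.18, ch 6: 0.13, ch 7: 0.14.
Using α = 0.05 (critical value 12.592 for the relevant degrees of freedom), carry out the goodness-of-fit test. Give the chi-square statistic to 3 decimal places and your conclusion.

Expected counts E_i = n·p_i: 180×0.13 = 23.4, 180×0.22 = 39.6, 180×0.08 = 14.4, 180×0.12 = 21.6, 180×0.18 = 32.4, 180×0.13 = 23.4, 180×0.14 = 25.2.
χ² = (25−23.4)²/23.4 + (34−39.6)²/39.6 + (31−14.4)²/14.4 + (33−21.6)²/21.6 + (43−32.4)²/32.4 + (10−23.4)²/23.4 + (4−25.2)²/25.2
   = 0.1094 + 0.7919 + 19.1361 + 6.0167 + 3.4679 + 7.6735 + 17.8349
Sum = 55.030
df = 6. Since 55.030 > 12.592, we reject H₀.

55.030; reject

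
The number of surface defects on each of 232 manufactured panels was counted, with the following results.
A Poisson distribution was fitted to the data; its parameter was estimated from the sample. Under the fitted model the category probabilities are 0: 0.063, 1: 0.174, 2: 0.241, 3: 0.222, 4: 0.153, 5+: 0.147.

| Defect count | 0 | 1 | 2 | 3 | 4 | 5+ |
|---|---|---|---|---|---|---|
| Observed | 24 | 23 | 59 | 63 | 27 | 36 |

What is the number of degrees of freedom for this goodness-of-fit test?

4

There are k = 6 categories and 1 parameter estimated from the data, so df = 6 − 1 − 1 = 4.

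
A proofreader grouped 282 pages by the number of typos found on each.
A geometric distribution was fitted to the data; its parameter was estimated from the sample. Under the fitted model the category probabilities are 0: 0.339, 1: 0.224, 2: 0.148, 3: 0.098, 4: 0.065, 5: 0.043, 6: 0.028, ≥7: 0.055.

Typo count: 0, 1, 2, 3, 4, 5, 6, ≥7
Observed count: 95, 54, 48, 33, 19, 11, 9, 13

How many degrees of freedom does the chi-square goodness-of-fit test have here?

6

There are k = 8 categories and 1 parameter estimated from the data, so df = 8 − 1 − 1 = 6.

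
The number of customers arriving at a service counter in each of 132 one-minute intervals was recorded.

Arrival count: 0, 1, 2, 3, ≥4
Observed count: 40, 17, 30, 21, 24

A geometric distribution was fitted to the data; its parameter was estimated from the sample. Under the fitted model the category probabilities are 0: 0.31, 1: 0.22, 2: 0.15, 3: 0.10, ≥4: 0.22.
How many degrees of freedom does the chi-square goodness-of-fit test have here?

3

There are k = 5 categories and 1 parameter estimated from the data, so df = 5 − 1 − 1 = 3.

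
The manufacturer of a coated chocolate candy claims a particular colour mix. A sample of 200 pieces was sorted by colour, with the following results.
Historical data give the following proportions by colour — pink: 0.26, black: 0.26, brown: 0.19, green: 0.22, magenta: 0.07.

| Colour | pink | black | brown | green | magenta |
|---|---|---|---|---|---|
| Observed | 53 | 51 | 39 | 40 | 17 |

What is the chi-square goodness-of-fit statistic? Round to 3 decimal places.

Expected counts E_i = n·p_i: 200×0.26 = 52, 200×0.26 = 52, 200×0.19 = 38, 200×0.22 = 44, 200×0.07 = 14.
pink: (53 − 52)²/52 = 1/52 = 0.0192
black: (51 − 52)²/52 = 1/52 = 0.0192
brown: (39 − 38)²/38 = 1/38 = 0.0263
green: (40 − 44)²/44 = 16/44 = 0.3636
magenta: (17 − 14)²/14 = 9/14 = 0.6429
Sum = 1.071

1.071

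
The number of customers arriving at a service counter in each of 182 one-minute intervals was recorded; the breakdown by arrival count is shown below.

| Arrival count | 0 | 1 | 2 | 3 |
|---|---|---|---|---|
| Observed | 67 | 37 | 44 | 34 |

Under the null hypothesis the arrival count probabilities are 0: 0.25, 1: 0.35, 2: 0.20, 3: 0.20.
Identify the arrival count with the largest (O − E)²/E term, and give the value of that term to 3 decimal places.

1, 11.191

Expected counts E_i = n·p_i: 182×0.25 = 45.5, 182×0.35 = 63.7, 182×0.20 = 36.4, 182×0.20 = 36.4.
0: (67 − 45.5)²/45.5 = 462.25/45.5 = 10.1593
1: (37 − 63.7)²/63.7 = 712.89/63.7 = 11.1914
2: (44 − 36.4)²/36.4 = 57.76/36.4 = 1.5868
3: (34 − 36.4)²/36.4 = 5.76/36.4 = 0.1582
The largest term is for 1: 11.191.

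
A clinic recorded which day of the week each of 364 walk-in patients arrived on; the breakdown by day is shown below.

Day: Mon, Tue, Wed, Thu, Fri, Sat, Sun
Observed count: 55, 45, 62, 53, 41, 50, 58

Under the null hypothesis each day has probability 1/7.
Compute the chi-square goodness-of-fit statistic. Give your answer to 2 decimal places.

Under H₀ each category has probability 1/7, so each expected count is 364/7 = 52.
cat         O        E   (O−E)²/E
Mon        55       52      0.173
Tue        45       52      0.942
Wed        62       52      1.923
Thu        53       52      0.019
Fri        41       52      2.327
Sat        50       52      0.077
Sun        58       52      0.692
Sum = 6.15

6.15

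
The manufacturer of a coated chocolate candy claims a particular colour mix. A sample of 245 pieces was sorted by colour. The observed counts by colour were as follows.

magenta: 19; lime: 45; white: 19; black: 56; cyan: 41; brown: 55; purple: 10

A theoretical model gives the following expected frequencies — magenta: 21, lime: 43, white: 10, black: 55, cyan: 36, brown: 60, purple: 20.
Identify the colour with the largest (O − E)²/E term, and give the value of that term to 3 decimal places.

magenta: (19 − 21)²/21 = 4/21 = 0.1905
lime: (45 − 43)²/43 = 4/43 = 0.0930
white: (19 − 10)²/10 = 81/10 = 8.1000
black: (56 − 55)²/55 = 1/55 = 0.0182
cyan: (41 − 36)²/36 = 25/36 = 0.6944
brown: (55 − 60)²/60 = 25/60 = 0.4167
purple: (10 − 20)²/20 = 100/20 = 5.0000
The largest term is for white: 8.100.

white, 8.100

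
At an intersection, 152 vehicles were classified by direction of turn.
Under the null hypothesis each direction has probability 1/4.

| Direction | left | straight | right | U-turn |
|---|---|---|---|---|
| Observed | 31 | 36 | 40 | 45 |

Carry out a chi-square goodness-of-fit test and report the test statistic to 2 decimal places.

Under H₀ each category has probability 1/4, so each expected count is 152/4 = 38.
cat           O        E   (O−E)²/E
left         31       38      1.289
straight     36       38      0.105
right        40       38      0.105
U-turn       45       38      1.289
Sum = 2.79

2.79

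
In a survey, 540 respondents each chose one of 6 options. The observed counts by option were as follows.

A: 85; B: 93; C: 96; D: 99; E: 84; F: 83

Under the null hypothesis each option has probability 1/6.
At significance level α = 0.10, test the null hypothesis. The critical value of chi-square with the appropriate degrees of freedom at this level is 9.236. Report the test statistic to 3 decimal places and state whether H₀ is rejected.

Under H₀ each category has probability 1/6, so each expected count is 540/6 = 90.
χ² = (85−90)²/90 + (93−90)²/90 + (96−90)²/90 + (99−90)²/90 + (84−90)²/90 + (83−90)²/90
   = 0.2778 + 0.1000 + 0.4000 + 0.9000 + 0.4000 + 0.5444
Sum = 2.622
df = 5. Since 2.622 < 9.236, we do not reject H₀.

2.622; do not reject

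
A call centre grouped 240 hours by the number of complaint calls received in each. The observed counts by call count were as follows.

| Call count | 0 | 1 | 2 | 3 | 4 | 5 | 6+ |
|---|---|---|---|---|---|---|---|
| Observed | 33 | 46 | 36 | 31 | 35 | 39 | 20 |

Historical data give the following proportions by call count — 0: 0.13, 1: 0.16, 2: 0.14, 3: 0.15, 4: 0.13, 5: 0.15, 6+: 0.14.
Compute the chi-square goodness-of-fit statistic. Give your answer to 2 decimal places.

8.69

Expected counts E_i = n·p_i: 240×0.13 = 31.2, 240×0.16 = 38.4, 240×0.14 = 33.6, 240×0.15 = 36, 240×0.13 = 31.2, 240×0.15 = 36, 240×0.14 = 33.6.
χ² = (33−31.2)²/31.2 + (46−38.4)²/38.4 + (36−33.6)²/33.6 + (31−36)²/36 + (35−31.2)²/31.2 + (39−36)²/36 + (20−33.6)²/33.6
   = 0.104 + 1.504 + 0.171 + 0.694 + 0.463 + 0.250 + 5.505
Sum = 8.69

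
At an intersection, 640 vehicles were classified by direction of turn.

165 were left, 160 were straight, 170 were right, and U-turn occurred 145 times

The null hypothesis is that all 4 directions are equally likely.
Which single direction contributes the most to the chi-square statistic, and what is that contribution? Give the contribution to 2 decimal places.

Expected count for each of the 4 categories: 640/4 = 160.
cat           O        E   (O−E)²/E
left        165      160      0.156
straight    160      160      0.000
right       170      160      0.625
U-turn      145      160      1.406
The largest term is for U-turn: 1.41.

U-turn, 1.41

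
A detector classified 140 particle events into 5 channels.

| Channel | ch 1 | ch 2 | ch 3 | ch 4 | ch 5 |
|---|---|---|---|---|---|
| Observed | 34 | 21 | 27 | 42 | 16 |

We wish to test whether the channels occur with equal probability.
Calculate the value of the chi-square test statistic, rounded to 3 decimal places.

15.214

Expected count for each of the 5 categories: 140/5 = 28.
χ² = (34−28)²/28 + (21−28)²/28 + (27−28)²/28 + (42−28)²/28 + (16−28)²/28
   = 1.2857 + 1.7500 + 0.0357 + 7.0000 + 5.1429
Sum = 15.214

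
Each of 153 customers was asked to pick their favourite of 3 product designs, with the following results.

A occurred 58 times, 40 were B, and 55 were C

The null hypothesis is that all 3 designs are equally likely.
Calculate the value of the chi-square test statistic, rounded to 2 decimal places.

Under H₀ each category has probability 1/3, so each expected count is 153/3 = 51.
χ² = (58−51)²/51 + (40−51)²/51 + (55−51)²/51
   = 0.961 + 2.373 + 0.314
Sum = 3.65

3.65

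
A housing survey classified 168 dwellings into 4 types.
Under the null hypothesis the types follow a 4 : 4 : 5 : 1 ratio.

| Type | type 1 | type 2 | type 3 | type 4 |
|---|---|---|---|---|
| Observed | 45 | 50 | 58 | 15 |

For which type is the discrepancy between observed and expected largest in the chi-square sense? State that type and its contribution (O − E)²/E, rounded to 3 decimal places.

Ratio total = 14. Expected counts: 168×4/14 = 48, 168×4/14 = 48, 168×5/14 = 60, 168×1/14 = 12.
type 1: (45 − 48)²/48 = 9/48 = 0.1875
type 2: (50 − 48)²/48 = 4/48 = 0.0833
type 3: (58 − 60)²/60 = 4/60 = 0.0667
type 4: (15 − 12)²/12 = 9/12 = 0.7500
The largest term is for type 4: 0.750.

type 4, 0.750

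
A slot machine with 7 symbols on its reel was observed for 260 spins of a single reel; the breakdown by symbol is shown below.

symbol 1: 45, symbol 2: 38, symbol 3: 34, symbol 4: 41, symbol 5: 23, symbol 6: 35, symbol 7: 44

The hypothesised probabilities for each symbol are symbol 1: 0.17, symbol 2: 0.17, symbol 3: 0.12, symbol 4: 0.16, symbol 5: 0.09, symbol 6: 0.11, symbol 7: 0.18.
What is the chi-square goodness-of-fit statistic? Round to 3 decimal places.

2.751

Expected counts E_i = n·p_i: 260×0.17 = 44.2, 260×0.17 = 44.2, 260×0.12 = 31.2, 260×0.16 = 41.6, 260×0.09 = 23.4, 260×0.11 = 28.6, 260×0.18 = 46.8.
χ² = (45−44.2)²/44.2 + (38−44.2)²/44.2 + (34−31.2)²/31.2 + (41−41.6)²/41.6 + (23−23.4)²/23.4 + (35−28.6)²/28.6 + (44−46.8)²/46.8
   = 0.0145 + 0.8697 + 0.2513 + 0.0087 + 0.0068 + 1.4322 + 0.1675
Sum = 2.751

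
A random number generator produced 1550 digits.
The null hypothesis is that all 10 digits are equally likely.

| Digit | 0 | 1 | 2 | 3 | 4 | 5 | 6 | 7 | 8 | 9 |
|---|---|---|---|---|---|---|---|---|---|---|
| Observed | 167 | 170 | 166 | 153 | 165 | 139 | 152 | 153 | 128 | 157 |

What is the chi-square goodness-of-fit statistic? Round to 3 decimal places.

Under H₀ each category has probability 1/10, so each expected count is 1550/10 = 155.
0: (167 − 155)²/155 = 144/155 = 0.9290
1: (170 − 155)²/155 = 225/155 = 1.4516
2: (166 − 155)²/155 = 121/155 = 0.7806
3: (153 − 155)²/155 = 4/155 = 0.0258
4: (165 − 155)²/155 = 100/155 = 0.6452
5: (139 − 155)²/155 = 256/155 = 1.6516
6: (152 − 155)²/155 = 9/155 = 0.0581
7: (153 − 155)²/155 = 4/155 = 0.0258
8: (128 − 155)²/155 = 729/155 = 4.7032
9: (157 − 155)²/155 = 4/155 = 0.0258
Sum = 10.297

10.297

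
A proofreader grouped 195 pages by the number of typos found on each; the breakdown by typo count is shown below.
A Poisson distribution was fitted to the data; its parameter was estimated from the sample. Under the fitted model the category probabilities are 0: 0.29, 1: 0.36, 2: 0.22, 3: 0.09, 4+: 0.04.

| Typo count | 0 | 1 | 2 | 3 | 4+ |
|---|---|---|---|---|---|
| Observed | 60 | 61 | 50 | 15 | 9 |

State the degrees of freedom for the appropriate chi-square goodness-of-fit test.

There are k = 5 categories and 1 parameter estimated from the data, so df = 5 − 1 − 1 = 3.

3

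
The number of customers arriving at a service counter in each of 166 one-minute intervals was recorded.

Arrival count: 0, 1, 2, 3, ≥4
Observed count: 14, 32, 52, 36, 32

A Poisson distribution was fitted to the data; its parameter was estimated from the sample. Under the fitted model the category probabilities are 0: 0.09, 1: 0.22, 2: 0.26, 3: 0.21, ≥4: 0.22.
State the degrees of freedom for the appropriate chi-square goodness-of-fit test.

There are k = 5 categories and 1 parameter estimated from the data, so df = 5 − 1 − 1 = 3.

3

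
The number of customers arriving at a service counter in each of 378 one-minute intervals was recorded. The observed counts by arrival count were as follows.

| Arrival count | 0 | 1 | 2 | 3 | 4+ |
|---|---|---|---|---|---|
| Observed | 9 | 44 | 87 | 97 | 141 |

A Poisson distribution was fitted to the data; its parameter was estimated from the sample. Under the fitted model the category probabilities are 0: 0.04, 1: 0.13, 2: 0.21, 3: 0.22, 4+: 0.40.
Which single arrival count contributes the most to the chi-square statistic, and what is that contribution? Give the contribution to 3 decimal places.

0, 2.477

Expected counts E_i = n·p_i: 378×0.04 = 15.12, 378×0.13 = 49.14, 378×0.21 = 79.38, 378×0.22 = 83.16, 378×0.40 = 151.2.
0: (9 − 15.12)²/15.12 = 37.4544/15.12 = 2.4771
1: (44 − 49.14)²/49.14 = 26.4196/49.14 = 0.5376
2: (87 − 79.38)²/79.38 = 58.0644/79.38 = 0.7315
3: (97 − 83.16)²/83.16 = 191.5456/83.16 = 2.3033
4+: (141 − 151.2)²/151.2 = 104.04/151.2 = 0.6881
The largest term is for 0: 2.477.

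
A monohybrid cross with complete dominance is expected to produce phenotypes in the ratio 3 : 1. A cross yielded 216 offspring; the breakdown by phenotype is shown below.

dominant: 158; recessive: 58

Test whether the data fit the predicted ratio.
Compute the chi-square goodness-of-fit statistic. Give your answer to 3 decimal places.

0.395

Ratio total = 4. Expected counts: 216×3/4 = 162, 216×1/4 = 54.
dominant: (158 − 162)²/162 = 16/162 = 0.0988
recessive: (58 − 54)²/54 = 16/54 = 0.2963
Sum = 0.395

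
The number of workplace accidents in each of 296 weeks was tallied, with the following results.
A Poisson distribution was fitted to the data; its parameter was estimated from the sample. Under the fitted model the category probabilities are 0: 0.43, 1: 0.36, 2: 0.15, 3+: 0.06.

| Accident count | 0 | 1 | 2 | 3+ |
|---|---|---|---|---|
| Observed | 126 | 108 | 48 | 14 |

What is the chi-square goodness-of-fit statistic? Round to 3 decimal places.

1.120

Expected counts E_i = n·p_i: 296×0.43 = 127.28, 296×0.36 = 106.56, 296×0.15 = 44.4, 296×0.06 = 17.76.
cat         O        E   (O−E)²/E
0         126   127.28     0.0129
1         108   106.56     0.0195
2          48     44.4     0.2919
3+         14    17.76     0.7960
Sum = 1.120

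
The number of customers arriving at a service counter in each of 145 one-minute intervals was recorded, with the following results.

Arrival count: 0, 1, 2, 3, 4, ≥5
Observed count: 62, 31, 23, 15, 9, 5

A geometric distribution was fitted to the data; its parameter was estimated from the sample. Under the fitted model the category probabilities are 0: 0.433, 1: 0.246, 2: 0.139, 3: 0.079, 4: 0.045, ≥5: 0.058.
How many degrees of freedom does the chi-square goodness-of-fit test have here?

There are k = 6 categories and 1 parameter estimated from the data, so df = 6 − 1 − 1 = 4.

4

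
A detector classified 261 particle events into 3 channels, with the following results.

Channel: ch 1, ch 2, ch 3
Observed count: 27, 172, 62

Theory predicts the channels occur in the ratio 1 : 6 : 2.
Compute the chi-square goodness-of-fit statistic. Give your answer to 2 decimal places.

Ratio total = 9. Expected counts: 261×1/9 = 29, 261×6/9 = 174, 261×2/9 = 58.
χ² = (27−29)²/29 + (172−174)²/174 + (62−58)²/58
   = 0.138 + 0.023 + 0.276
Sum = 0.44

0.44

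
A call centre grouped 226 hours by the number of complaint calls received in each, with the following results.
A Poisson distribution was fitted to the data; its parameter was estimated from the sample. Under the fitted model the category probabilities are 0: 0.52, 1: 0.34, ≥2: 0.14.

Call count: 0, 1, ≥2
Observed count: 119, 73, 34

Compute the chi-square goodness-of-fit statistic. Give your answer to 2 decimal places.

0.39

Expected counts E_i = n·p_i: 226×0.52 = 117.52, 226×0.34 = 76.84, 226×0.14 = 31.64.
cat         O        E   (O−E)²/E
0         119   117.52      0.019
1          73    76.84      0.192
≥2         34    31.64      0.176
Sum = 0.39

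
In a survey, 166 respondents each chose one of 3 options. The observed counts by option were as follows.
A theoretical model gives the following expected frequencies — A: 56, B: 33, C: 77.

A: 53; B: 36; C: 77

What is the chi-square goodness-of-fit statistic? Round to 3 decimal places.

0.433

A: (53 − 56)²/56 = 9/56 = 0.1607
B: (36 − 33)²/33 = 9/33 = 0.2727
C: (77 − 77)²/77 = 0/77 = 0.0000
Sum = 0.433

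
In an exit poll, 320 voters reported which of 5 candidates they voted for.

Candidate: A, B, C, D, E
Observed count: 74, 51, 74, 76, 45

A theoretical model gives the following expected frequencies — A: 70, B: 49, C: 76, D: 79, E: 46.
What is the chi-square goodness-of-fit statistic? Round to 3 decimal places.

0.498

A: (74 − 70)²/70 = 16/70 = 0.2286
B: (51 − 49)²/49 = 4/49 = 0.0816
C: (74 − 76)²/76 = 4/76 = 0.0526
D: (76 − 79)²/79 = 9/79 = 0.1139
E: (45 − 46)²/46 = 1/46 = 0.0217
Sum = 0.498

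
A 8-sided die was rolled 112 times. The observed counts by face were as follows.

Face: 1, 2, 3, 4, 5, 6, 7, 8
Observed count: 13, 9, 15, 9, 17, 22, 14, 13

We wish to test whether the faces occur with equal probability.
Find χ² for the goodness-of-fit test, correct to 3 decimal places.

9.000

Under H₀ each category has probability 1/8, so each expected count is 112/8 = 14.
1: (13 − 14)²/14 = 1/14 = 0.0714
2: (9 − 14)²/14 = 25/14 = 1.7857
3: (15 − 14)²/14 = 1/14 = 0.0714
4: (9 − 14)²/14 = 25/14 = 1.7857
5: (17 − 14)²/14 = 9/14 = 0.6429
6: (22 − 14)²/14 = 64/14 = 4.5714
7: (14 − 14)²/14 = 0/14 = 0.0000
8: (13 − 14)²/14 = 1/14 = 0.0714
Sum = 9.000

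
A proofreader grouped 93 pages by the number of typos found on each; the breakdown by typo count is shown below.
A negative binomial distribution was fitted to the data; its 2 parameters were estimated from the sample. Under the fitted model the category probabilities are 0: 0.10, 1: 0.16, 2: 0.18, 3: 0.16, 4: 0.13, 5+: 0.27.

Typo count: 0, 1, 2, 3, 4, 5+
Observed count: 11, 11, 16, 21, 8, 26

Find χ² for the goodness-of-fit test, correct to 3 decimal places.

5.287

Expected counts E_i = n·p_i: 93×0.10 = 9.3, 93×0.16 = 14.88, 93×0.18 = 16.74, 93×0.16 = 14.88, 93×0.13 = 12.09, 93×0.27 = 25.11.
cat         O        E   (O−E)²/E
0          11      9.3     0.3108
1          11    14.88     1.0117
2          16    16.74     0.0327
3          21    14.88     2.5171
4           8    12.09     1.3836
5+         26    25.11     0.0315
Sum = 5.287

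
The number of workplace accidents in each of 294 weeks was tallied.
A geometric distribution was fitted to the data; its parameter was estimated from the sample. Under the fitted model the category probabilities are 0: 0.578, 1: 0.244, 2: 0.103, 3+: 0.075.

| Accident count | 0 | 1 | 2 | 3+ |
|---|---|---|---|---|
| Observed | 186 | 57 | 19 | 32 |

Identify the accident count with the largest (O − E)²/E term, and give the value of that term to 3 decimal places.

3+, 4.490

Expected counts E_i = n·p_i: 294×0.578 = 169.932, 294×0.244 = 71.736, 294×0.103 = 30.282, 294×0.075 = 22.05.
cat         O        E   (O−E)²/E
0         186  169.932     1.5193
1          57   71.736     3.0271
2          19   30.282     4.2033
3+         32    22.05     4.4899
The largest term is for 3+: 4.490.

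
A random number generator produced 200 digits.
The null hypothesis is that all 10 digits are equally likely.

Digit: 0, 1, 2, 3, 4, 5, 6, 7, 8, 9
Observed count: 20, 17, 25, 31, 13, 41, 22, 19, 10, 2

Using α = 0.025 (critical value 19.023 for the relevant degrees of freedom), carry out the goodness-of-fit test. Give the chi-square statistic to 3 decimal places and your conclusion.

Expected count for each of the 10 categories: 200/10 = 20.
cat         O        E   (O−E)²/E
0          20       20     0.0000
1          17       20     0.4500
2          25       20     1.2500
3          31       20     6.0500
4          13       20     2.4500
5          41       20    22.0500
6          22       20     0.2000
7          19       20     0.0500
8          10       20     5.0000
9           2       20    16.2000
Sum = 53.700
df = 9. Since 53.700 > 19.023, we reject H₀.

53.700; reject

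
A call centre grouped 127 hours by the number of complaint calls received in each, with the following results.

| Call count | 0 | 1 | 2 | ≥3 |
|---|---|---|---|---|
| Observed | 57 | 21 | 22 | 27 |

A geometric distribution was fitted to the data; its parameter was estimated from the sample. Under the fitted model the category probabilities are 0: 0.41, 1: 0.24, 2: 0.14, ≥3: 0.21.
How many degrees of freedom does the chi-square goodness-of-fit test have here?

There are k = 4 categories and 1 parameter estimated from the data, so df = 4 − 1 − 1 = 2.

2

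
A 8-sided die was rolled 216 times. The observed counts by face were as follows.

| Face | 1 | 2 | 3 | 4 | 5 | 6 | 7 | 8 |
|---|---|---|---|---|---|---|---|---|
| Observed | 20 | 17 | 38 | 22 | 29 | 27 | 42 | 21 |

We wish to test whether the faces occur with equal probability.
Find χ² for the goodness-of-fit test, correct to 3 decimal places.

20.741

Expected count for each of the 8 categories: 216/8 = 27.
χ² = (20−27)²/27 + (17−27)²/27 + (38−27)²/27 + (22−27)²/27 + (29−27)²/27 + (27−27)²/27 + (42−27)²/27 + (21−27)²/27
   = 1.8148 + 3.7037 + 4.4815 + 0.9259 + 0.1481 + 0.0000 + 8.3333 + 1.3333
Sum = 20.741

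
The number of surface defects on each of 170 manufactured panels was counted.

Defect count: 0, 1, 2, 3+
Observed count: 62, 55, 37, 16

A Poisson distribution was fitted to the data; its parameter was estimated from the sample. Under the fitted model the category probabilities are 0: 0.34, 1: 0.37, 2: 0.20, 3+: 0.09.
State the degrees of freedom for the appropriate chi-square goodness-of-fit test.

There are k = 4 categories and 1 parameter estimated from the data, so df = 4 − 1 − 1 = 2.

2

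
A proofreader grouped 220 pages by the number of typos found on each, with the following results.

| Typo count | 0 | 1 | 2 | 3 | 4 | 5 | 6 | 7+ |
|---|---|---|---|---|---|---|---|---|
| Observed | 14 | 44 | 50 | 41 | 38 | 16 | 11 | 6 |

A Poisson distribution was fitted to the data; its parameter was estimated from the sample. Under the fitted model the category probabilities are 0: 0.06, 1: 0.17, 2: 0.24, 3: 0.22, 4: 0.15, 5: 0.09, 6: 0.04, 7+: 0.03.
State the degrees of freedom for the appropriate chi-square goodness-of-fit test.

6

There are k = 8 categories and 1 parameter estimated from the data, so df = 8 − 1 − 1 = 6.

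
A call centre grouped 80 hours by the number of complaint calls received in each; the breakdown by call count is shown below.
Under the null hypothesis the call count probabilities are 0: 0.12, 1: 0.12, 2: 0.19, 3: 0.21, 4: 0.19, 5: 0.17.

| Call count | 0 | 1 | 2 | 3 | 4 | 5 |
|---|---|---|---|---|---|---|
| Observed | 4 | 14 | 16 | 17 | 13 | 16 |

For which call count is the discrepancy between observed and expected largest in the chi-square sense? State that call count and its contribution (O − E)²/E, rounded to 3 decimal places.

Expected counts E_i = n·p_i: 80×0.12 = 9.6, 80×0.12 = 9.6, 80×0.19 = 15.2, 80×0.21 = 16.8, 80×0.19 = 15.2, 80×0.17 = 13.6.
0: (4 − 9.6)²/9.6 = 31.36/9.6 = 3.2667
1: (14 − 9.6)²/9.6 = 19.36/9.6 = 2.0167
2: (16 − 15.2)²/15.2 = 0.64/15.2 = 0.0421
3: (17 − 16.8)²/16.8 = 0.04/16.8 = 0.0024
4: (13 − 15.2)²/15.2 = 4.84/15.2 = 0.3184
5: (16 − 13.6)²/13.6 = 5.76/13.6 = 0.4235
The largest term is for 0: 3.267.

0, 3.267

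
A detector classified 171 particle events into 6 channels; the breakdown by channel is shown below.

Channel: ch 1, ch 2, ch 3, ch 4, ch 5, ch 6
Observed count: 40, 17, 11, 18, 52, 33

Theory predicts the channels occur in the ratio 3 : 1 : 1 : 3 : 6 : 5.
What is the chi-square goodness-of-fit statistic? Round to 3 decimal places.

Ratio total = 19. Expected counts: 171×3/19 = 27, 171×1/19 = 9, 171×1/19 = 9, 171×3/19 = 27, 171×6/19 = 54, 171×5/19 = 45.
ch 1: (40 − 27)²/27 = 169/27 = 6.2593
ch 2: (17 − 9)²/9 = 64/9 = 7.1111
ch 3: (11 − 9)²/9 = 4/9 = 0.4444
ch 4: (18 − 27)²/27 = 81/27 = 3.0000
ch 5: (52 − 54)²/54 = 4/54 = 0.0741
ch 6: (33 − 45)²/45 = 144/45 = 3.2000
Sum = 20.089

20.089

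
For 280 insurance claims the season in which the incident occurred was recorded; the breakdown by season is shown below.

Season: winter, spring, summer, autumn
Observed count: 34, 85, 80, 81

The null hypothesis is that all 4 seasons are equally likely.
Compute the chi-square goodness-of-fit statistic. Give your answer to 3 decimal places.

24.886

Expected count for each of the 4 categories: 280/4 = 70.
cat         O        E   (O−E)²/E
winter     34       70    18.5143
spring     85       70     3.2143
summer     80       70     1.4286
autumn     81       70     1.7286
Sum = 24.886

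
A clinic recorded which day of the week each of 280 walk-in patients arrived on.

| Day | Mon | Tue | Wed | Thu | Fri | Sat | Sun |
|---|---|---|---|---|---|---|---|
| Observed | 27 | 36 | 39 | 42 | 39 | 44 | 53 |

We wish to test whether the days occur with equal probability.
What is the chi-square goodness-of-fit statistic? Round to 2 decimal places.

Expected count for each of the 7 categories: 280/7 = 40.
χ² = (27−40)²/40 + (36−40)²/40 + (39−40)²/40 + (42−40)²/40 + (39−40)²/40 + (44−40)²/40 + (53−40)²/40
   = 4.225 + 0.400 + 0.025 + 0.100 + 0.025 + 0.400 + 4.225
Sum = 9.40

9.40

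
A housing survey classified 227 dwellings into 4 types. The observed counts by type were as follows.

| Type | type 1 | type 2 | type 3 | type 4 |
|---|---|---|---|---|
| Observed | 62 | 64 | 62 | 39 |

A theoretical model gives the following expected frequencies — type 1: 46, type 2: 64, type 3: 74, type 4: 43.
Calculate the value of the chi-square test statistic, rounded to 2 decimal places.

cat         O        E   (O−E)²/E
type 1     62       46      5.565
type 2     64       64      0.000
type 3     62       74      1.946
type 4     39       43      0.372
Sum = 7.88

7.88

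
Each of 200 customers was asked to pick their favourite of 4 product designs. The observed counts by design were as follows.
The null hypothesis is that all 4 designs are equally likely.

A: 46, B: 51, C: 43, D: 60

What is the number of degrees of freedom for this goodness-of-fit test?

3

There are k = 4 categories and no parameters were estimated from the data, so df = 4 − 1 = 3.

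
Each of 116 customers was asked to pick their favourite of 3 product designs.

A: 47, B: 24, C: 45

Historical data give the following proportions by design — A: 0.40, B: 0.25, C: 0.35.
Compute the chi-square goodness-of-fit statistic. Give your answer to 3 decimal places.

1.347

Expected counts E_i = n·p_i: 116×0.40 = 46.4, 116×0.25 = 29, 116×0.35 = 40.6.
χ² = (47−46.4)²/46.4 + (24−29)²/29 + (45−40.6)²/40.6
   = 0.0078 + 0.8621 + 0.4768
Sum = 1.347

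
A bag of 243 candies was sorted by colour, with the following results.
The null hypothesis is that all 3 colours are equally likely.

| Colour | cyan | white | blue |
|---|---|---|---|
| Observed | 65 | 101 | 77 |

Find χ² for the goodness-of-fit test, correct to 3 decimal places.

Expected count for each of the 3 categories: 243/3 = 81.
cat         O        E   (O−E)²/E
cyan       65       81     3.1605
white     101       81     4.9383
blue       77       81     0.1975
Sum = 8.296

8.296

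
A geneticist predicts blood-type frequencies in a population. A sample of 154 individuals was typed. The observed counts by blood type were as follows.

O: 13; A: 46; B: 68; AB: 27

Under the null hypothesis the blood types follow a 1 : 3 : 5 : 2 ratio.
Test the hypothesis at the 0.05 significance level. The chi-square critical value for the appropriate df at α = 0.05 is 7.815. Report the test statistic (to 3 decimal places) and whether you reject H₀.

Ratio total = 11. Expected counts: 154×1/11 = 14, 154×3/11 = 42, 154×5/11 = 70, 154×2/11 = 28.
χ² = (13−14)²/14 + (46−42)²/42 + (68−70)²/70 + (27−28)²/28
   = 0.0714 + 0.3810 + 0.0571 + 0.0357
Sum = 0.545
df = 3. Since 0.545 < 7.815, we do not reject H₀.

0.545; do not reject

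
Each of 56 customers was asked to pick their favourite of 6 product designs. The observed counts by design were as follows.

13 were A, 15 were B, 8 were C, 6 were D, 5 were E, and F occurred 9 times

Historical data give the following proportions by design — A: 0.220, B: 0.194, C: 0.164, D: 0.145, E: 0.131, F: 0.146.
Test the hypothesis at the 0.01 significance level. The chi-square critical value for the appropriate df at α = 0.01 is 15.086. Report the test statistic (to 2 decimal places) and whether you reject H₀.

3.15; do not reject

Expected counts E_i = n·p_i: 56×0.220 = 12.32, 56×0.194 = 10.864, 56×0.164 = 9.184, 56×0.145 = 8.12, 56×0.131 = 7.336, 56×0.146 = 8.176.
A: (13 − 12.32)²/12.32 = 0.4624/12.32 = 0.038
B: (15 − 10.864)²/10.864 = 17.106496/10.864 = 1.575
C: (8 − 9.184)²/9.184 = 1.401856/9.184 = 0.153
D: (6 − 8.12)²/8.12 = 4.4944/8.12 = 0.553
E: (5 − 7.336)²/7.336 = 5.456896/7.336 = 0.744
F: (9 − 8.176)²/8.176 = 0.678976/8.176 = 0.083
Sum = 3.15
df = 5. Since 3.15 < 15.086, we do not reject H₀.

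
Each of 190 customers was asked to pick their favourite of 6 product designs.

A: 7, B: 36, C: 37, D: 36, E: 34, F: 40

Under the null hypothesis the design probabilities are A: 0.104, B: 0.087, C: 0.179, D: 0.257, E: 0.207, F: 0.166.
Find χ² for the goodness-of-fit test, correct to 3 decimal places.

37.798

Expected counts E_i = n·p_i: 190×0.104 = 19.76, 190×0.087 = 16.53, 190×0.179 = 34.01, 190×0.257 = 48.83, 190×0.207 = 39.33, 190×0.166 = 31.54.
cat         O        E   (O−E)²/E
A           7    19.76     8.2398
B          36    16.53    22.9329
C          37    34.01     0.2629
D          36    48.83     3.3711
E          34    39.33     0.7223
F          40    31.54     2.2692
Sum = 37.798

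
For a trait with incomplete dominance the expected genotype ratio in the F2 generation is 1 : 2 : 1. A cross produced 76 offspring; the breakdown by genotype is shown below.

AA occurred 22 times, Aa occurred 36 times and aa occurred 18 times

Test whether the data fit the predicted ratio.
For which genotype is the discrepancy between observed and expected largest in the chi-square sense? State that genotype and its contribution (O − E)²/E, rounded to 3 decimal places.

Ratio total = 4. Expected counts: 76×1/4 = 19, 76×2/4 = 38, 76×1/4 = 19.
χ² = (22−19)²/19 + (36−38)²/38 + (18−19)²/19
   = 0.4737 + 0.1053 + 0.0526
The largest term is for AA: 0.474.

AA, 0.474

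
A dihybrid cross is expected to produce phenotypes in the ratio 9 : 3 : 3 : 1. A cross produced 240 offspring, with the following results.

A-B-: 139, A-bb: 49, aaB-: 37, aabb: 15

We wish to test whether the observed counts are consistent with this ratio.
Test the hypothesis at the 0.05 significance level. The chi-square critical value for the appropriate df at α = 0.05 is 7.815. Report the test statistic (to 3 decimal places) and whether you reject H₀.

Ratio total = 16. Expected counts: 240×9/16 = 135, 240×3/16 = 45, 240×3/16 = 45, 240×1/16 = 15.
χ² = (139−135)²/135 + (49−45)²/45 + (37−45)²/45 + (15−15)²/15
   = 0.1185 + 0.3556 + 1.4222 + 0.0000
Sum = 1.896
df = 3. Since 1.896 < 7.815, we do not reject H₀.

1.896; do not reject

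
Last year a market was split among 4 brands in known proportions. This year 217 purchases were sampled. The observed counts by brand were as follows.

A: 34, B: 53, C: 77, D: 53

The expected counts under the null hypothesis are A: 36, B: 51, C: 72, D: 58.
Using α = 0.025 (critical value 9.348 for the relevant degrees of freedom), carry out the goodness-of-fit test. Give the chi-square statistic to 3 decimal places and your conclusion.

cat         O        E   (O−E)²/E
A          34       36     0.1111
B          53       51     0.0784
C          77       72     0.3472
D          53       58     0.4310
Sum = 0.968
df = 3. Since 0.968 < 9.348, we do not reject H₀.

0.968; do not reject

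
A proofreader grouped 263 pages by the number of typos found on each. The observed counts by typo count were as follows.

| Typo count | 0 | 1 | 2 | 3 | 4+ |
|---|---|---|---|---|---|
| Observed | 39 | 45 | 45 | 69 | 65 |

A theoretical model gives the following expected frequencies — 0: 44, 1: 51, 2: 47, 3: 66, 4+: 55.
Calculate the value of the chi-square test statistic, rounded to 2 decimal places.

0: (39 − 44)²/44 = 25/44 = 0.568
1: (45 − 51)²/51 = 36/51 = 0.706
2: (45 − 47)²/47 = 4/47 = 0.085
3: (69 − 66)²/66 = 9/66 = 0.136
4+: (65 − 55)²/55 = 100/55 = 1.818
Sum = 3.31

3.31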